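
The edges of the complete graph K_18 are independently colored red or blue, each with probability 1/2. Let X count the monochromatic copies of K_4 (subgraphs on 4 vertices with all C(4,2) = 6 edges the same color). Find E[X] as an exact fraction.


Let X = Σ_S X_S over the C(18, 4) = 3060 subsets S of size 4, where X_S = 1 if the K_4 on S is monochromatic.
For a fixed S, the K_4 on S has C(4, 2) = 6 edges. P[all 6 edges red] = (1/2)^6, and likewise for blue, so P[monochromatic] = 2·(1/2)^6 = 2^{1 − 6} = 1/32.
By linearity of expectation: E[X] = C(18, 4) · 2^{1 − 6} = 3060 · 1/32 = 765/8.
Numerically: E[X] ≈ 95.625000.

E[X] = C(18,4)·2^(1−C(4,2)) = 765/8 ≈ 95.625000.


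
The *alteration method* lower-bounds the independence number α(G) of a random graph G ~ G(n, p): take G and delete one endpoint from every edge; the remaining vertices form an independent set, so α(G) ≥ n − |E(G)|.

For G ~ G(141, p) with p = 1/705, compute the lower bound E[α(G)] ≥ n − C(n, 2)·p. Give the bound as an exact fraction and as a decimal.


E[|E(G)|] = C(141, 2)·p = 9870 · (1/705) = 14.
E[α(G)] ≥ n − E[|E(G)|] = 141 − 14 = 127.
Numerically: ≈ 127.0000.
(This is only a lower bound; the true E[α(G)] may be larger.)

E[α(G)] ≥ 127 ≈ 127.0000.


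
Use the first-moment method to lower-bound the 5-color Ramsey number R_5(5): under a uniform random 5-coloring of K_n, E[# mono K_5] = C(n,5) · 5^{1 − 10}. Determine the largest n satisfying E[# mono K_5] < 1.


We need C(n, 5) · 5^{1 − 10} < 1, i.e. C(n, 5) < 5^{10 − 1} = 1953125.
Check values of n near the boundary:
  n = 44: C(44, 5) = 1086008; 1086008 < 1953125? YES
  n = 45: C(45, 5) = 1221759; 1221759 < 1953125? YES
  n = 46: C(46, 5) = 1370754; 1370754 < 1953125? YES
  n = 47: C(47, 5) = 1533939; 1533939 < 1953125? YES
  n = 48: C(48, 5) = 1712304; 1712304 < 1953125? YES
  n = 49: C(49, 5) = 1906884; 1906884 < 1953125? YES
  n = 50: C(50, 5) = 2118760; 2118760 < 1953125? NO
The largest n with C(n, 5) < 1953125 is n = 49 (where E[X] = 1906884/1953125 ≈ 0.976). Hence R_5(5) > 49, i.e. R_5(5) ≥ 50.

Largest n = 49; hence R_5(5) > 49.


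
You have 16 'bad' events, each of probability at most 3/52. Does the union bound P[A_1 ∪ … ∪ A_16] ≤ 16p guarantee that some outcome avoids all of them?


Union bound: P[∪_{i=1}^{16} A_i] ≤ Σ_i P[A_i] ≤ 16·p = 16·(3/52) = 12/13.
Numerically: 12/13 ≈ 0.9231.
Is 12/13 < 1? YES.
Since P[∪ A_i] ≤ 12/13 < 1, the complement has P[∩ A_i^c] ≥ 1 − 12/13 = 1/13 > 0, so some outcome avoids every A_i.

16·p = 12/13 ≈ 0.9231; existence CERTIFIED by the union bound.


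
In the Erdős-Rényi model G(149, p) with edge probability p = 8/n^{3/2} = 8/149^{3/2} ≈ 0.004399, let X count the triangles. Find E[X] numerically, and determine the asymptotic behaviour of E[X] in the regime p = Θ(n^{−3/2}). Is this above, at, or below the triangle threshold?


Number of potential triangles: C(149, 3) = 540274.
Each occurs with probability p³ ≈ (0.004399)³ ≈ 8.510043e-08.
By linearity: E[X] = C(149, 3)·p³ ≈ 540274 · 8.510043e-08 ≈ 0.0460.
Since α = 3/2 > 1, p = c/n^{3/2} = o(1/n) is below the triangle threshold p ~ 1/n. Asymptotically E[X] ~ (c³/6)·n^{3(1−α)} = (8³/6)·n^{-1.5} → 0, so by Markov's inequality G has no triangles w.h.p.

E[X] ≈ 0.0460; in regime p = Θ(1/n^{3/2}) E[X] tends to 0 (below the triangle threshold p ~ 1/n).


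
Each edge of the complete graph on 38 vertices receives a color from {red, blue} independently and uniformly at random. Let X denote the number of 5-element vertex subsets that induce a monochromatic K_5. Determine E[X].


Let X = Σ_S X_S over the C(38, 5) = 501942 subsets S of size 5, where X_S = 1 if the K_5 on S is monochromatic.
For a fixed S, the K_5 on S has C(5, 2) = 10 edges. P[all 10 edges red] = (1/2)^10, and likewise for blue, so P[monochromatic] = 2·(1/2)^10 = 2^{1 − 10} = 1/512.
Summing: E[X] = C(38, 5) · 2^{1 − 10} = 501942 · 1/512 = 250971/256.
Numerically: E[X] ≈ 980.355.

E[X] = C(38,5)·2^(1−C(5,2)) = 250971/256 ≈ 980.355.


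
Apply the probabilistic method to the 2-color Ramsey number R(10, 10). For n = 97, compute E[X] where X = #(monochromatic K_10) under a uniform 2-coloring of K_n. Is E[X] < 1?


E[X] = C(97, 10) · 2^{1 − 45} = 12576469727536 · 2^{−44} = 12576469727536/17592186044416.
As a reduced fraction: E[X] = 786029357971/1099511627776 ≈ 0.715.
Is E[X] < 1? YES.
Since E[X] < 1, there exists a 2-coloring of K_{97} with no monochromatic K_10; hence R(10, 10) > 97.

E[X] = 786029357971/1099511627776 ≈ 0.715; E[X] < 1, so R(10, 10) > 97.


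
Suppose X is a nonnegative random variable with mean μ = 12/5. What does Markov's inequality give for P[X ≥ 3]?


μ = E[X] = 12/5, a = 3.
Markov: P[X ≥ 3] ≤ μ/a = (12/5)/3 = 4/5.
Numerically: ≈ 0.8000.
(Since a = 3 > μ = 2.4000, the bound 4/5 is < 1 and informative.)

P[X ≥ 3] ≤ 4/5 ≈ 0.8000.


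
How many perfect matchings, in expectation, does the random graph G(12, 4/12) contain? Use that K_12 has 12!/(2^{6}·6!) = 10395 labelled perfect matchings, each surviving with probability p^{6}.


K_12 has 12!/(2^{6}·6!) = 10395 labelled perfect matchings.
For each such perfect matching H, let X_H = 1 if all 6 edges of H are present in G. Then P[X_H = 1] = p^{6} = (1/3)^{6} = 1/729.
Summing the indicators: E[X] = Σ_H E[X_H] = 10395 · p^{6} = 10395 · 1/729 = 385/27.
Numerically: E[X] ≈ 14.2593.

E[X] = 10395 · (1/3)^{6} = 385/27 ≈ 14.2593.


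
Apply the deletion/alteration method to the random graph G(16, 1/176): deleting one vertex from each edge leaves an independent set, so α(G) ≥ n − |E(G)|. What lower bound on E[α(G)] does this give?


E[|E(G)|] = C(16, 2)·p = 120 · (1/176) = 15/22.
E[α(G)] ≥ n − E[|E(G)|] = 16 − 15/22 = 337/22.
Numerically: ≈ 15.3182.
(This is only a lower bound; the true E[α(G)] may be larger.)

E[α(G)] ≥ 337/22 ≈ 15.3182.


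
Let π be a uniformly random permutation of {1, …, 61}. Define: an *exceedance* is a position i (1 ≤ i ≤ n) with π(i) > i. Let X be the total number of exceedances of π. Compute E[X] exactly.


Write X = Σ_{i=1}^{61} X_i, where X_i = 1_{π(i) > i}.
For each fixed i, π(i) is uniform over {1, …, 61} (marginal of a uniform permutation), so P[π(i) > i] = (n − i)/n. Summing: Σ_{i=1}^{61} (n − i)/n = (0 + 1 + … + 60)/61 = 61(61 − 1)/(2·61) = (61 − 1)/2.
Hence E[X] = Σ_{i=1}^{61} (61 − i)/61 = 30 ≈ 30.0000.

E[X] = 30 = 30.0000.


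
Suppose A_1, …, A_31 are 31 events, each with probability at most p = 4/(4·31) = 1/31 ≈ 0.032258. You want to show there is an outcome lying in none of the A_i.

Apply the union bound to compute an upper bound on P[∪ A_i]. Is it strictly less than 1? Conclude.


Union bound: P[∪_{i=1}^{31} A_i] ≤ Σ_i P[A_i] ≤ 31·p = 31·(1/31) = 1.
Numerically: 1 ≈ 1.000000.
Is 1 < 1? NO.
Since the bound 1 is ≥ 1, the union bound is uninformative here; it does NOT by itself certify existence.

31·p = 1 ≈ 1.000000; existence NOT certified by the union bound.


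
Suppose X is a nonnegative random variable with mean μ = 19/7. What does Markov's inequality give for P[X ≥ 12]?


μ = E[X] = 19/7, a = 12.
Markov: P[X ≥ 12] ≤ μ/a = (19/7)/12 = 19/84.
Numerically: ≈ 0.226.
(Since a = 12 > μ = 2.714, the bound 19/84 is < 1 and informative.)

P[X ≥ 12] ≤ 19/84 ≈ 0.226.


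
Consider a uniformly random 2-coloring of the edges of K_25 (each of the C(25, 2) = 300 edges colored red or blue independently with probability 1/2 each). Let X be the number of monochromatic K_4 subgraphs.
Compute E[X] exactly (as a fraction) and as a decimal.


Let X = Σ_S X_S over the C(25, 4) = 12650 subsets S of size 4, where X_S = 1 if the K_4 on S is monochromatic.
For a fixed S, the K_4 on S has C(4, 2) = 6 edges. P[all 6 edges red] = (1/2)^6, and likewise for blue, so P[monochromatic] = 2·(1/2)^6 = 2^{1 − 6} = 1/32.
Summing: E[X] = C(25, 4) · 2^{1 − 6} = 12650 · 1/32 = 6325/16.
Numerically: E[X] ≈ 395.31250.

E[X] = C(25,4)·2^(1−C(4,2)) = 6325/16 ≈ 395.31250.


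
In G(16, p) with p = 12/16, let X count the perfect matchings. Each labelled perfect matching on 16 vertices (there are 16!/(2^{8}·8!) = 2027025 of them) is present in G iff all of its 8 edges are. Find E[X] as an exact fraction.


K_16 has 16!/(2^{8}·8!) = 2027025 labelled perfect matchings.
For each such perfect matching H, let X_H = 1 if all 8 edges of H are present in G. Then P[X_H = 1] = p^{8} = (3/4)^{8} = 6561/65536.
Summing the indicators: E[X] = Σ_H E[X_H] = 2027025 · p^{8} = 2027025 · 6561/65536 = 13299311025/65536.
Numerically: E[X] ≈ 2.0293e+05.

E[X] = 2027025 · (3/4)^{8} = 13299311025/65536 ≈ 2.0293e+05.


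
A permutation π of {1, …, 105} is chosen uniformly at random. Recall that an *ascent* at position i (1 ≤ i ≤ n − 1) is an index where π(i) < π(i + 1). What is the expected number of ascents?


Write X = Σ X_I over i = 1, …, 104, with X_I the indicator of one ascent.
There are 104 indicators.
For each fixed i, the pair (π(i), π(i+1)) is a uniformly random ordered pair of distinct values from {1, …, 105}; by symmetry P[π(i) < π(i+1)] = 1/2.
By linearity: E[X] = 104 · (1/2) = (105 − 1) · (1/2) = 52 ≈ 52.000000.

E[X] = 52 = 52.000000.


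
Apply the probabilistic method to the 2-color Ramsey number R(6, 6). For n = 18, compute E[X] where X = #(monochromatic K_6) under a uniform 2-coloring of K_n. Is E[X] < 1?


E[X] = C(18, 6) · 2^{1 − 15} = 18564 · 2^{−14} = 18564/16384.
As a reduced fraction: E[X] = 4641/4096 ≈ 1.133057.
Is E[X] < 1? NO.
Since E[X] ≥ 1, the first-moment bound is inconclusive at n = 18; it does NOT by itself certify R(6, 6) > 18.

E[X] = 4641/4096 ≈ 1.133057; E[X] ≥ 1; first-moment method inconclusive here.


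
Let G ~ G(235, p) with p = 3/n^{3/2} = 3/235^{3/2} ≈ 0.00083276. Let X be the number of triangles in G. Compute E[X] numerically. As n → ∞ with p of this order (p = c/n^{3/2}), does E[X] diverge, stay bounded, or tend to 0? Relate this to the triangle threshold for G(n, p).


Number of potential triangles: C(235, 3) = 2135445.
Each occurs with probability p³ ≈ (0.00083276)³ ≈ 5.7750850e-10.
By linearity: E[X] = C(235, 3)·p³ ≈ 2135445 · 5.7750850e-10 ≈ 0.00123.
Since α = 3/2 > 1, p = c/n^{3/2} = o(1/n) is below the triangle threshold p ~ 1/n. Asymptotically E[X] ~ (c³/6)·n^{3(1−α)} = (3³/6)·n^{-1.5} → 0, so by Markov's inequality G has no triangles w.h.p.

E[X] ≈ 0.00123; in regime p = Θ(1/n^{3/2}) E[X] tends to 0 (below the triangle threshold p ~ 1/n).


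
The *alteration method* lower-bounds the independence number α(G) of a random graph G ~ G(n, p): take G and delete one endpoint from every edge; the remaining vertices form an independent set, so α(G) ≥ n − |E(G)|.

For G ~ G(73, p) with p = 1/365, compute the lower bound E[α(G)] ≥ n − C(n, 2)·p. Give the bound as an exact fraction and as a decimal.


E[|E(G)|] = C(73, 2)·p = 2628 · (1/365) = 36/5.
E[α(G)] ≥ n − E[|E(G)|] = 73 − 36/5 = 329/5.
Numerically: ≈ 65.8000.
(This is only a lower bound; the true E[α(G)] may be larger.)

E[α(G)] ≥ 329/5 ≈ 65.8000.


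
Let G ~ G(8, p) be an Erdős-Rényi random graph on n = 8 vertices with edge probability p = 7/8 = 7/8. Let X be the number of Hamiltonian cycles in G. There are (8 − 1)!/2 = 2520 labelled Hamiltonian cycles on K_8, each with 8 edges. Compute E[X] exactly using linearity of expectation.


K_8 has (8 − 1)!/2 = 2520 labelled Hamiltonian cycles.
For each such Hamiltonian cycle H, let X_H = 1 if all 8 edges of H are present in G. Then P[X_H = 1] = p^{8} = (7/8)^{8} = 5764801/16777216.
By linearity: E[X] = Σ_H E[X_H] = 2520 · p^{8} = 2520 · 5764801/16777216 = 1815912315/2097152.
Numerically: E[X] ≈ 865.89.

E[X] = 2520 · (7/8)^{8} = 1815912315/2097152 ≈ 865.89.


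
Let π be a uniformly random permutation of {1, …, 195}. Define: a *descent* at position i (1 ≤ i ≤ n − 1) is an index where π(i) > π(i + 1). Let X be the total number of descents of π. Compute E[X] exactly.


Write X = Σ X_I over i = 1, …, 194, with X_I the indicator of one descent.
There are 194 indicators.
For each fixed i, the pair (π(i), π(i+1)) is a uniformly random ordered pair of distinct values from {1, …, 195}; by symmetry P[π(i) > π(i+1)] = 1/2.
By linearity: E[X] = 194 · (1/2) = (195 − 1) · (1/2) = 97 ≈ 97.000.

E[X] = 97 = 97.000.


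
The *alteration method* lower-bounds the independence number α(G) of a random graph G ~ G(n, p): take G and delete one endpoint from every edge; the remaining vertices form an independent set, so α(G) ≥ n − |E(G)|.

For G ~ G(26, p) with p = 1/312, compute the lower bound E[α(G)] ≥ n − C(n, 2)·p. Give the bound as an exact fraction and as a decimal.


E[|E(G)|] = C(26, 2)·p = 325 · (1/312) = 25/24.
E[α(G)] ≥ n − E[|E(G)|] = 26 − 25/24 = 599/24.
Numerically: ≈ 24.9583.
(This is only a lower bound; the true E[α(G)] may be larger.)

E[α(G)] ≥ 599/24 ≈ 24.9583.


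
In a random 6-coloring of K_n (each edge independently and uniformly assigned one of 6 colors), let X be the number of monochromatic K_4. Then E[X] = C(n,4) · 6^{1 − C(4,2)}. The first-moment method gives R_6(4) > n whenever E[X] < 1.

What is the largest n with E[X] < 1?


We need C(n, 4) · 6^{1 − 6} < 1, i.e. C(n, 4) < 6^{6 − 1} = 7776.
Check values of n near the boundary:
  n = 18: C(18, 4) = 3060; 3060 < 7776? YES
  n = 19: C(19, 4) = 3876; 3876 < 7776? YES
  n = 20: C(20, 4) = 4845; 4845 < 7776? YES
  n = 21: C(21, 4) = 5985; 5985 < 7776? YES
  n = 22: C(22, 4) = 7315; 7315 < 7776? YES
  n = 23: C(23, 4) = 8855; 8855 < 7776? NO
  n = 24: C(24, 4) = 10626; 10626 < 7776? NO
  n = 25: C(25, 4) = 12650; 12650 < 7776? NO
The largest n with C(n, 4) < 7776 is n = 22 (where E[X] = 7315/7776 ≈ 0.9407). Hence R_6(4) > 22, i.e. R_6(4) ≥ 23.

Largest n = 22; hence R_6(4) > 22.


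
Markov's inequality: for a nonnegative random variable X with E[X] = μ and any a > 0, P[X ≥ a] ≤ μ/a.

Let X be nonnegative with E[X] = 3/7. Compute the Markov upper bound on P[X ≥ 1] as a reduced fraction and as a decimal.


μ = E[X] = 3/7, a = 1.
Markov: P[X ≥ 1] ≤ μ/a = (3/7)/1 = 3/7.
Numerically: ≈ 0.429.
(Since a = 1 > μ = 0.429, the bound 3/7 is < 1 and informative.)

P[X ≥ 1] ≤ 3/7 ≈ 0.429.


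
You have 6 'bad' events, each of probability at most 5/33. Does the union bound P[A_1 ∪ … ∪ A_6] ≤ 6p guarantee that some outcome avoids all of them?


Union bound: P[∪_{i=1}^{6} A_i] ≤ Σ_i P[A_i] ≤ 6·p = 6·(5/33) = 10/11.
Numerically: 10/11 ≈ 0.9091.
Is 10/11 < 1? YES.
Since P[∪ A_i] ≤ 10/11 < 1, the complement has P[∩ A_i^c] ≥ 1 − 10/11 = 1/11 > 0, so some outcome avoids every A_i.

6·p = 10/11 ≈ 0.9091; existence CERTIFIED by the union bound.


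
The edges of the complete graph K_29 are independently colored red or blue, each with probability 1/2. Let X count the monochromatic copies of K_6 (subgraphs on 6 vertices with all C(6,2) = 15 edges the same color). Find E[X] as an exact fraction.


Let X = Σ_S X_S over the C(29, 6) = 475020 subsets S of size 6, where X_S = 1 if the K_6 on S is monochromatic.
For a fixed S, the K_6 on S has C(6, 2) = 15 edges. P[all 15 edges red] = (1/2)^15, and likewise for blue, so P[monochromatic] = 2·(1/2)^15 = 2^{1 − 15} = 1/16384.
By linearity of expectation: E[X] = C(29, 6) · 2^{1 − 15} = 475020 · 1/16384 = 118755/4096.
Numerically: E[X] ≈ 28.993.

E[X] = C(29,6)·2^(1−C(6,2)) = 118755/4096 ≈ 28.993.


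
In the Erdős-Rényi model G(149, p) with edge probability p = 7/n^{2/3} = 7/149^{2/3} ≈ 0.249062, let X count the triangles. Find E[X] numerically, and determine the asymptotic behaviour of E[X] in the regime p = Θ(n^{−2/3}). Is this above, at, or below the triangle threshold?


Number of potential triangles: C(149, 3) = 540274.
Each occurs with probability p³ ≈ (0.249062)³ ≈ 1.54497545e-02.
By linearity: E[X] = C(149, 3)·p³ ≈ 540274 · 1.54497545e-02 ≈ 8347.100671.
Since α = 2/3 < 1, p = c/n^{2/3} ≫ 1/n is above the triangle threshold p ~ 1/n. Asymptotically E[X] ~ (c³/6)·n^{3(1−α)} = (7³/6)·n^{1} → ∞; triangles are abundant w.h.p.

E[X] ≈ 8347.100671; in regime p = Θ(1/n^{2/3}) E[X] diverges (above the triangle threshold p ~ 1/n).


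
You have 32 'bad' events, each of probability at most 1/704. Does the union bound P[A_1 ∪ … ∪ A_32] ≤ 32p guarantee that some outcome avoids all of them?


Union bound: P[∪_{i=1}^{32} A_i] ≤ Σ_i P[A_i] ≤ 32·p = 32·(1/704) = 1/22.
Numerically: 1/22 ≈ 0.045455.
Is 1/22 < 1? YES.
Since P[∪ A_i] ≤ 1/22 < 1, the complement has P[∩ A_i^c] ≥ 1 − 1/22 = 21/22 > 0, so some outcome avoids every A_i.

32·p = 1/22 ≈ 0.045455; existence CERTIFIED by the union bound.


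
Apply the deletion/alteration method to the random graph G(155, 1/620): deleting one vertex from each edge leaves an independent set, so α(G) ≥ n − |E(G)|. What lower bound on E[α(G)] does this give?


E[|E(G)|] = C(155, 2)·p = 11935 · (1/620) = 77/4.
E[α(G)] ≥ n − E[|E(G)|] = 155 − 77/4 = 543/4.
Numerically: ≈ 135.750.
(This is only a lower bound; the true E[α(G)] may be larger.)

E[α(G)] ≥ 543/4 ≈ 135.750.


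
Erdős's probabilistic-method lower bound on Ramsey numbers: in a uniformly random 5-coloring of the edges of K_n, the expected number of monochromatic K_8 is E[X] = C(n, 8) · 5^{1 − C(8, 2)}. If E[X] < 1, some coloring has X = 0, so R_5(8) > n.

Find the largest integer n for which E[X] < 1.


We need C(n, 8) · 5^{1 − 28} < 1, i.e. C(n, 8) < 5^{28 − 1} = 7450580596923828125.
Check values of n near the boundary:
  n = 860: C(860, 8) = 7182671140665308145; 7182671140665308145 < 7450580596923828125? YES
  n = 861: C(861, 8) = 7250034996615275865; 7250034996615275865 < 7450580596923828125? YES
  n = 862: C(862, 8) = 7317951015318931845; 7317951015318931845 < 7450580596923828125? YES
  n = 863: C(863, 8) = 7386423071602617757; 7386423071602617757 < 7450580596923828125? YES
  n = 864: C(864, 8) = 7455455062926006708; 7455455062926006708 < 7450580596923828125? NO
  n = 865: C(865, 8) = 7525050909487743060; 7525050909487743060 < 7450580596923828125? NO
The largest n with C(n, 8) < 7450580596923828125 is n = 863 (where E[X] = 7386423071602617757/7450580596923828125 ≈ 0.991389). Hence R_5(8) > 863, i.e. R_5(8) ≥ 864.

Largest n = 863; hence R_5(8) > 863.


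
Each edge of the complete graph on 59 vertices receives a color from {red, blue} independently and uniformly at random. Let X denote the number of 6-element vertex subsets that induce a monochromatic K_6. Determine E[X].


Let X = Σ_S X_S over the C(59, 6) = 45057474 subsets S of size 6, where X_S = 1 if the K_6 on S is monochromatic.
For a fixed S, the K_6 on S has C(6, 2) = 15 edges. P[all 15 edges red] = (1/2)^15, and likewise for blue, so P[monochromatic] = 2·(1/2)^15 = 2^{1 − 15} = 1/16384.
Summing: E[X] = C(59, 6) · 2^{1 − 15} = 45057474 · 1/16384 = 22528737/8192.
Numerically: E[X] ≈ 2750.0900.

E[X] = C(59,6)·2^(1−C(6,2)) = 22528737/8192 ≈ 2750.0900.


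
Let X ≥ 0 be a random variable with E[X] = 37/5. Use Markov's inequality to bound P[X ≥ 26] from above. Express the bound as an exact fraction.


μ = E[X] = 37/5, a = 26.
Markov: P[X ≥ 26] ≤ μ/a = (37/5)/26 = 37/130.
Numerically: ≈ 0.28462.
(Since a = 26 > μ = 7.40000, the bound 37/130 is < 1 and informative.)

P[X ≥ 26] ≤ 37/130 ≈ 0.28462.


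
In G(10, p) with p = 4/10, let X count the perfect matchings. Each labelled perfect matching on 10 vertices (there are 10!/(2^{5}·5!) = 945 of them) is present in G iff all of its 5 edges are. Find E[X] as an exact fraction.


K_10 has 10!/(2^{5}·5!) = 945 labelled perfect matchings.
For each such perfect matching H, let X_H = 1 if all 5 edges of H are present in G. Then P[X_H = 1] = p^{5} = (2/5)^{5} = 32/3125.
By linearity of expectation: E[X] = Σ_H E[X_H] = 945 · p^{5} = 945 · 32/3125 = 6048/625.
Numerically: E[X] ≈ 9.6768.

E[X] = 945 · (2/5)^{5} = 6048/625 ≈ 9.6768.


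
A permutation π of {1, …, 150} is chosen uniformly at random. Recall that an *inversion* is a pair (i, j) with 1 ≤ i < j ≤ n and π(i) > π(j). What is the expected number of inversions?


Write X = Σ X_I over the C(150, 2) = 11175 pairs i < j, with X_I the indicator of one inversion.
There are 11175 indicators.
For each fixed pair i < j, the values π(i) and π(j) are two distinct elements of {1, …, 150} in uniformly random order; by symmetry P[π(i) > π(j)] = 1/2.
By linearity: E[X] = 11175 · (1/2) = C(150, 2) · (1/2) = 11175/2 = 11175/2 ≈ 5587.500000.

E[X] = 11175/2 = 5587.500000.


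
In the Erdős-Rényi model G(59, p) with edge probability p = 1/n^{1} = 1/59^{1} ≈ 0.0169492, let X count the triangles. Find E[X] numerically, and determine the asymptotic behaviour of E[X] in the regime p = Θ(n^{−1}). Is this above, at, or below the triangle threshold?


Number of potential triangles: C(59, 3) = 32509.
Each occurs with probability p³ ≈ (0.0169492)³ ≈ 4.86904698e-06.
By linearity: E[X] = C(59, 3)·p³ ≈ 32509 · 4.86904698e-06 ≈ 0.158288.
Here α = 1, so p = 1/n is exactly at the triangle threshold p ~ 1/n. Asymptotically E[X] → c³/6 = 1³/6 = 1/6 ≈ 0.166667, a bounded constant. In this regime the triangle count is asymptotically Poisson(c³/6).

E[X] ≈ 0.158288; in regime p = Θ(1/n^{1}) E[X] stays bounded (at the triangle threshold p ~ 1/n).


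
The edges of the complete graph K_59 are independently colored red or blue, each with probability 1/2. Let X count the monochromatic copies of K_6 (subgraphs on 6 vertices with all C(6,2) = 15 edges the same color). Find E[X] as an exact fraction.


Let X = Σ_S X_S over the C(59, 6) = 45057474 subsets S of size 6, where X_S = 1 if the K_6 on S is monochromatic.
For a fixed S, the K_6 on S has C(6, 2) = 15 edges. P[all 15 edges red] = (1/2)^15, and likewise for blue, so P[monochromatic] = 2·(1/2)^15 = 2^{1 − 15} = 1/16384.
By linearity: E[X] = C(59, 6) · 2^{1 − 15} = 45057474 · 1/16384 = 22528737/8192.
Numerically: E[X] ≈ 2750.089966.

E[X] = C(59,6)·2^(1−C(6,2)) = 22528737/8192 ≈ 2750.089966.


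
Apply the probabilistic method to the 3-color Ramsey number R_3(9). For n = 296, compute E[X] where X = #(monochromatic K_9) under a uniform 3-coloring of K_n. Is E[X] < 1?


E[X] = C(296, 9) · 3^{1 − 36} = 42513789098994080 · 3^{−35} = 42513789098994080/50031545098999707.
As a reduced fraction: E[X] = 42513789098994080/50031545098999707 ≈ 0.8497397.
Is E[X] < 1? YES.
Since E[X] < 1, there exists a 3-coloring of K_{296} with no monochromatic K_9; hence R_3(9) > 296.

E[X] = 42513789098994080/50031545098999707 ≈ 0.8497397; E[X] < 1, so R_3(9) > 296.


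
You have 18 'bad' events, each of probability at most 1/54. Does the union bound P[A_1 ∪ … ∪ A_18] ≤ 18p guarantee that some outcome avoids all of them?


Union bound: P[∪_{i=1}^{18} A_i] ≤ Σ_i P[A_i] ≤ 18·p = 18·(1/54) = 1/3.
Numerically: 1/3 ≈ 0.333.
Is 1/3 < 1? YES.
Since P[∪ A_i] ≤ 1/3 < 1, the complement has P[∩ A_i^c] ≥ 1 − 1/3 = 2/3 > 0, so some outcome avoids every A_i.

18·p = 1/3 ≈ 0.333; existence CERTIFIED by the union bound.


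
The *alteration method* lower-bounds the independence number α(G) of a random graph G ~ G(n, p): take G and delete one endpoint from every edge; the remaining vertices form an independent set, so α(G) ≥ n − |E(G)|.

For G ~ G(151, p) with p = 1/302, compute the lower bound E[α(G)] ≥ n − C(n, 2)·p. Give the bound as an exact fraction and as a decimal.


E[|E(G)|] = C(151, 2)·p = 11325 · (1/302) = 75/2.
E[α(G)] ≥ n − E[|E(G)|] = 151 − 75/2 = 227/2.
Numerically: ≈ 113.50000.
(This is only a lower bound; the true E[α(G)] may be larger.)

E[α(G)] ≥ 227/2 ≈ 113.50000.


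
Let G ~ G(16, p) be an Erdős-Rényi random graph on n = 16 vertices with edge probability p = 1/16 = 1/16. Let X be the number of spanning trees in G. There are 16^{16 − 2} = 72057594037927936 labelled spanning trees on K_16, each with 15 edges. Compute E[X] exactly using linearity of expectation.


K_16 has 16^{16 − 2} = 72057594037927936 labelled spanning trees.
For each such spanning tree H, let X_H = 1 if all 15 edges of H are present in G. Then P[X_H = 1] = p^{15} = (1/16)^{15} = 1/1152921504606846976.
Summing the indicators: E[X] = Σ_H E[X_H] = 72057594037927936 · p^{15} = 72057594037927936 · 1/1152921504606846976 = 1/16.
Numerically: E[X] ≈ 0.0625.

E[X] = 72057594037927936 · (1/16)^{15} = 1/16 ≈ 0.0625.


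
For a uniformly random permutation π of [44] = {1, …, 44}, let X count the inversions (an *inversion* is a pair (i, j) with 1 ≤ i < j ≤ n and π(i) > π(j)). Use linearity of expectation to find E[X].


Write X = Σ X_I over the C(44, 2) = 946 pairs i < j, with X_I the indicator of one inversion.
There are 946 indicators.
For each fixed pair i < j, the values π(i) and π(j) are two distinct elements of {1, …, 44} in uniformly random order; by symmetry P[π(i) > π(j)] = 1/2.
By linearity: E[X] = 946 · (1/2) = C(44, 2) · (1/2) = 946/2 = 473 ≈ 473.0000.

E[X] = 473 = 473.0000.


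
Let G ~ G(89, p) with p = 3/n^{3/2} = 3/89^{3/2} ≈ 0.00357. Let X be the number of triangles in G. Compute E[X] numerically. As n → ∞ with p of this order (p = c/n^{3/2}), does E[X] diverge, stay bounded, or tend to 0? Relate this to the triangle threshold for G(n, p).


Number of potential triangles: C(89, 3) = 113564.
Each occurs with probability p³ ≈ (0.00357)³ ≈ 4.56151e-08.
By linearity: E[X] = C(89, 3)·p³ ≈ 113564 · 4.56151e-08 ≈ 0.005.
Since α = 3/2 > 1, p = c/n^{3/2} = o(1/n) is below the triangle threshold p ~ 1/n. Asymptotically E[X] ~ (c³/6)·n^{3(1−α)} = (3³/6)·n^{-1.5} → 0, so by Markov's inequality G has no triangles w.h.p.

E[X] ≈ 0.005; in regime p = Θ(1/n^{3/2}) E[X] tends to 0 (below the triangle threshold p ~ 1/n).


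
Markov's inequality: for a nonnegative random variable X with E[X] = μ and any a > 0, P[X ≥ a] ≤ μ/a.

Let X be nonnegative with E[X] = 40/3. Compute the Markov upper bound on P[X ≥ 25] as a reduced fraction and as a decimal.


μ = E[X] = 40/3, a = 25.
Markov: P[X ≥ 25] ≤ μ/a = (40/3)/25 = 8/15.
Numerically: ≈ 0.533.
(Since a = 25 > μ = 13.333, the bound 8/15 is < 1 and informative.)

P[X ≥ 25] ≤ 8/15 ≈ 0.533.


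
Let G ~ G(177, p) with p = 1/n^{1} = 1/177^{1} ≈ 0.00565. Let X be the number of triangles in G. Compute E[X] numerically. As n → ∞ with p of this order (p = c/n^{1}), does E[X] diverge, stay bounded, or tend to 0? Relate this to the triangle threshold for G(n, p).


Number of potential triangles: C(177, 3) = 908600.
Each occurs with probability p³ ≈ (0.00565)³ ≈ 1.803351e-07.
By linearity: E[X] = C(177, 3)·p³ ≈ 908600 · 1.803351e-07 ≈ 0.1639.
Here α = 1, so p = 1/n is exactly at the triangle threshold p ~ 1/n. Asymptotically E[X] → c³/6 = 1³/6 = 1/6 ≈ 0.1667, a bounded constant. In this regime the triangle count is asymptotically Poisson(c³/6).

E[X] ≈ 0.1639; in regime p = Θ(1/n^{1}) E[X] stays bounded (at the triangle threshold p ~ 1/n).


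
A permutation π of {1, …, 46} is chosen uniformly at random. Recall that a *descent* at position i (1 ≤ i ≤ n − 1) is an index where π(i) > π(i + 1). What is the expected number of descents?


Write X = Σ X_I over i = 1, …, 45, with X_I the indicator of one descent.
There are 45 indicators.
For each fixed i, the pair (π(i), π(i+1)) is a uniformly random ordered pair of distinct values from {1, …, 46}; by symmetry P[π(i) > π(i+1)] = 1/2.
By linearity: E[X] = 45 · (1/2) = (46 − 1) · (1/2) = 45/2 ≈ 22.500.

E[X] = 45/2 = 22.500.


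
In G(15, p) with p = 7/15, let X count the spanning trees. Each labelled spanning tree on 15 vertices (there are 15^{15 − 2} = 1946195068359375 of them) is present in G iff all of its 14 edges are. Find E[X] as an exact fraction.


K_15 has 15^{15 − 2} = 1946195068359375 labelled spanning trees.
For each such spanning tree H, let X_H = 1 if all 14 edges of H are present in G. Then P[X_H = 1] = p^{14} = (7/15)^{14} = 678223072849/29192926025390625.
By linearity: E[X] = Σ_H E[X_H] = 1946195068359375 · p^{14} = 1946195068359375 · 678223072849/29192926025390625 = 678223072849/15.
Numerically: E[X] ≈ 4.521e+10.

E[X] = 1946195068359375 · (7/15)^{14} = 678223072849/15 ≈ 4.521e+10.


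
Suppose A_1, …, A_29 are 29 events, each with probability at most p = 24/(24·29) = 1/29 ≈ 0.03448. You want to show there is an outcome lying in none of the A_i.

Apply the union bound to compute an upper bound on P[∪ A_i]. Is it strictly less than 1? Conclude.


Union bound: P[∪_{i=1}^{29} A_i] ≤ Σ_i P[A_i] ≤ 29·p = 29·(1/29) = 1.
Numerically: 1 ≈ 1.00000.
Is 1 < 1? NO.
Since the bound 1 is ≥ 1, the union bound is uninformative here; it does NOT by itself certify existence.

29·p = 1 ≈ 1.00000; existence NOT certified by the union bound.


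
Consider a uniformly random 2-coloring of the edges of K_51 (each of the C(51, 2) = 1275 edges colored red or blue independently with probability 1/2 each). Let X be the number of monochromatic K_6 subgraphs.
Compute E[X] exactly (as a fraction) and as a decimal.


Let X = Σ_S X_S over the C(51, 6) = 18009460 subsets S of size 6, where X_S = 1 if the K_6 on S is monochromatic.
For a fixed S, the K_6 on S has C(6, 2) = 15 edges. P[all 15 edges red] = (1/2)^15, and likewise for blue, so P[monochromatic] = 2·(1/2)^15 = 2^{1 − 15} = 1/16384.
Summing: E[X] = C(51, 6) · 2^{1 − 15} = 18009460 · 1/16384 = 4502365/4096.
Numerically: E[X] ≈ 1099.210205.

E[X] = C(51,6)·2^(1−C(6,2)) = 4502365/4096 ≈ 1099.210205.


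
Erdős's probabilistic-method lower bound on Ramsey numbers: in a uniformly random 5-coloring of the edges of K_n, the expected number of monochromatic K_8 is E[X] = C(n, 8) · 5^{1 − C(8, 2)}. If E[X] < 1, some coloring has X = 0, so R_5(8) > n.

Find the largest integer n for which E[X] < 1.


We need C(n, 8) · 5^{1 − 28} < 1, i.e. C(n, 8) < 5^{28 − 1} = 7450580596923828125.
Check values of n near the boundary:
  n = 862: C(862, 8) = 7317951015318931845; 7317951015318931845 < 7450580596923828125? YES
  n = 863: C(863, 8) = 7386423071602617757; 7386423071602617757 < 7450580596923828125? YES
  n = 864: C(864, 8) = 7455455062926006708; 7455455062926006708 < 7450580596923828125? NO
  n = 865: C(865, 8) = 7525050909487743060; 7525050909487743060 < 7450580596923828125? NO
  n = 866: C(866, 8) = 7595214554331451620; 7595214554331451620 < 7450580596923828125? NO
The largest n with C(n, 8) < 7450580596923828125 is n = 863 (where E[X] = 7386423071602617757/7450580596923828125 ≈ 0.9914). Hence R_5(8) > 863, i.e. R_5(8) ≥ 864.

Largest n = 863; hence R_5(8) > 863.


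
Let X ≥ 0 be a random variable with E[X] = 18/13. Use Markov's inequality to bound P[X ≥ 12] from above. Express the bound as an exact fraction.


μ = E[X] = 18/13, a = 12.
Markov: P[X ≥ 12] ≤ μ/a = (18/13)/12 = 3/26.
Numerically: ≈ 0.115385.
(Since a = 12 > μ = 1.384615, the bound 3/26 is < 1 and informative.)

P[X ≥ 12] ≤ 3/26 ≈ 0.115385.


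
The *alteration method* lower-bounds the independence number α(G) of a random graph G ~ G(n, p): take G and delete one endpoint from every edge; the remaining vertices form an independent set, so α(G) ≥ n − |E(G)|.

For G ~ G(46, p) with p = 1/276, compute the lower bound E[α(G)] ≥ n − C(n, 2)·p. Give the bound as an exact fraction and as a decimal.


E[|E(G)|] = C(46, 2)·p = 1035 · (1/276) = 15/4.
E[α(G)] ≥ n − E[|E(G)|] = 46 − 15/4 = 169/4.
Numerically: ≈ 42.2500.
(This is only a lower bound; the true E[α(G)] may be larger.)

E[α(G)] ≥ 169/4 ≈ 42.2500.


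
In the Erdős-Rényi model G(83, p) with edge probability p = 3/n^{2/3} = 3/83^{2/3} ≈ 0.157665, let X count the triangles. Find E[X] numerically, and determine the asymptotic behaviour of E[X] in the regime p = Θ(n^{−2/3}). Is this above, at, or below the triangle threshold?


Number of potential triangles: C(83, 3) = 91881.
Each occurs with probability p³ ≈ (0.157665)³ ≈ 3.91929162e-03.
By linearity: E[X] = C(83, 3)·p³ ≈ 91881 · 3.91929162e-03 ≈ 360.108434.
Since α = 2/3 < 1, p = c/n^{2/3} ≫ 1/n is above the triangle threshold p ~ 1/n. Asymptotically E[X] ~ (c³/6)·n^{3(1−α)} = (3³/6)·n^{1} → ∞; triangles are abundant w.h.p.

E[X] ≈ 360.108434; in regime p = Θ(1/n^{2/3}) E[X] diverges (above the triangle threshold p ~ 1/n).


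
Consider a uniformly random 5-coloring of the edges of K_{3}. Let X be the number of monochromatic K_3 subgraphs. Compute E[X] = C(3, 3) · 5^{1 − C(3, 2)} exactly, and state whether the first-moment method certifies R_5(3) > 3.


E[X] = C(3, 3) · 5^{1 − 3} = 1 · 5^{−2} = 1/25.
As a reduced fraction: E[X] = 1/25 ≈ 0.040.
Is E[X] < 1? YES.
Since E[X] < 1, there exists a 5-coloring of K_{3} with no monochromatic K_3; hence R_5(3) > 3.

E[X] = 1/25 ≈ 0.040; E[X] < 1, so R_5(3) > 3.


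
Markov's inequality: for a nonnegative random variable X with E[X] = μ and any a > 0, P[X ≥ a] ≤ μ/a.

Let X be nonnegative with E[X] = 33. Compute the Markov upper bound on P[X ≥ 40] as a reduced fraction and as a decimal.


μ = E[X] = 33, a = 40.
Markov: P[X ≥ 40] ≤ μ/a = (33)/40 = 33/40.
Numerically: ≈ 0.8250.
(Since a = 40 > μ = 33.0000, the bound 33/40 is < 1 and informative.)

P[X ≥ 40] ≤ 33/40 ≈ 0.8250.


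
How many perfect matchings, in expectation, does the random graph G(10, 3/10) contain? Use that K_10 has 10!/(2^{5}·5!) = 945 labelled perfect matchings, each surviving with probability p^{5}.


K_10 has 10!/(2^{5}·5!) = 945 labelled perfect matchings.
For each such perfect matching H, let X_H = 1 if all 5 edges of H are present in G. Then P[X_H = 1] = p^{5} = (3/10)^{5} = 243/100000.
By linearity of expectation: E[X] = Σ_H E[X_H] = 945 · p^{5} = 945 · 243/100000 = 45927/20000.
Numerically: E[X] ≈ 2.29635.

E[X] = 945 · (3/10)^{5} = 45927/20000 ≈ 2.29635.


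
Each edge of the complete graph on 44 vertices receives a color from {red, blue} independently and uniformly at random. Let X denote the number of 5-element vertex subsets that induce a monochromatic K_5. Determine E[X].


Let X = Σ_S X_S over the C(44, 5) = 1086008 subsets S of size 5, where X_S = 1 if the K_5 on S is monochromatic.
For a fixed S, the K_5 on S has C(5, 2) = 10 edges. P[all 10 edges red] = (1/2)^10, and likewise for blue, so P[monochromatic] = 2·(1/2)^10 = 2^{1 − 10} = 1/512.
Summing: E[X] = C(44, 5) · 2^{1 − 10} = 1086008 · 1/512 = 135751/64.
Numerically: E[X] ≈ 2121.1094.

E[X] = C(44,5)·2^(1−C(5,2)) = 135751/64 ≈ 2121.1094.


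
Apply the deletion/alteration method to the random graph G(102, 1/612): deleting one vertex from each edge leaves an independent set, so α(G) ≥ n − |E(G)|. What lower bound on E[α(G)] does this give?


E[|E(G)|] = C(102, 2)·p = 5151 · (1/612) = 101/12.
E[α(G)] ≥ n − E[|E(G)|] = 102 − 101/12 = 1123/12.
Numerically: ≈ 93.5833.
(This is only a lower bound; the true E[α(G)] may be larger.)

E[α(G)] ≥ 1123/12 ≈ 93.5833.


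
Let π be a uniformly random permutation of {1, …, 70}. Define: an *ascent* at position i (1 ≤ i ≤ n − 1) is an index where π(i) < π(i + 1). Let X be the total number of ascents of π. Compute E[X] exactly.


Write X = Σ X_I over i = 1, …, 69, with X_I the indicator of one ascent.
There are 69 indicators.
For each fixed i, the pair (π(i), π(i+1)) is a uniformly random ordered pair of distinct values from {1, …, 70}; by symmetry P[π(i) < π(i+1)] = 1/2.
By linearity: E[X] = 69 · (1/2) = (70 − 1) · (1/2) = 69/2 ≈ 34.500.

E[X] = 69/2 = 34.500.


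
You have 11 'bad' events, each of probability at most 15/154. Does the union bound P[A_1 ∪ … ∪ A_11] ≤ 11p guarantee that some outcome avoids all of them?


Union bound: P[∪_{i=1}^{11} A_i] ≤ Σ_i P[A_i] ≤ 11·p = 11·(15/154) = 15/14.
Numerically: 15/14 ≈ 1.071.
Is 15/14 < 1? NO.
Since the bound 15/14 is ≥ 1, the union bound is uninformative here; it does NOT by itself certify existence.

11·p = 15/14 ≈ 1.071; existence NOT certified by the union bound.


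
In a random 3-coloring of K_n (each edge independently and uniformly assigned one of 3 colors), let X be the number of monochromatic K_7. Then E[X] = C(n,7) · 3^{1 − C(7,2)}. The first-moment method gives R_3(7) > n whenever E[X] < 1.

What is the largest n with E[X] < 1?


We need C(n, 7) · 3^{1 − 21} < 1, i.e. C(n, 7) < 3^{21 − 1} = 3486784401.
Check values of n near the boundary:
  n = 79: C(79, 7) = 2898753715; 2898753715 < 3486784401? YES
  n = 80: C(80, 7) = 3176716400; 3176716400 < 3486784401? YES
  n = 81: C(81, 7) = 3477216600; 3477216600 < 3486784401? YES
  n = 82: C(82, 7) = 3801756816; 3801756816 < 3486784401? NO
  n = 83: C(83, 7) = 4151918628; 4151918628 < 3486784401? NO
  n = 84: C(84, 7) = 4529365776; 4529365776 < 3486784401? NO
The largest n with C(n, 7) < 3486784401 is n = 81 (where E[X] = 42928600/43046721 ≈ 0.997256). Hence R_3(7) > 81, i.e. R_3(7) ≥ 82.

Largest n = 81; hence R_3(7) > 81.


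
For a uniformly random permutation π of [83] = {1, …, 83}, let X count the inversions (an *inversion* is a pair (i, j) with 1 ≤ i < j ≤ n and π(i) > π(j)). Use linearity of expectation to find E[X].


Write X = Σ X_I over the C(83, 2) = 3403 pairs i < j, with X_I the indicator of one inversion.
There are 3403 indicators.
For each fixed pair i < j, the values π(i) and π(j) are two distinct elements of {1, …, 83} in uniformly random order; by symmetry P[π(i) > π(j)] = 1/2.
By linearity: E[X] = 3403 · (1/2) = C(83, 2) · (1/2) = 3403/2 = 3403/2 ≈ 1701.5000.

E[X] = 3403/2 = 1701.5000.


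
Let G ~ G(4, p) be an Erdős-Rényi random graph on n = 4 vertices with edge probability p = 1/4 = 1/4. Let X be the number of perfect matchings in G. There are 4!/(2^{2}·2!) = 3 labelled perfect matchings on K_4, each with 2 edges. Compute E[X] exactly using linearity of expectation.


K_4 has 4!/(2^{2}·2!) = 3 labelled perfect matchings.
For each such perfect matching H, let X_H = 1 if all 2 edges of H are present in G. Then P[X_H = 1] = p^{2} = (1/4)^{2} = 1/16.
By linearity: E[X] = Σ_H E[X_H] = 3 · p^{2} = 3 · 1/16 = 3/16.
Numerically: E[X] ≈ 0.1875.

E[X] = 3 · (1/4)^{2} = 3/16 ≈ 0.1875.


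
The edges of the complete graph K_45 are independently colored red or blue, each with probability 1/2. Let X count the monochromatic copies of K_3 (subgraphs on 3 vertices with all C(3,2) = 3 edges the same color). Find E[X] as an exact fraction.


Let X = Σ_S X_S over the C(45, 3) = 14190 subsets S of size 3, where X_S = 1 if the K_3 on S is monochromatic.
For a fixed S, the K_3 on S has C(3, 2) = 3 edges. P[all 3 edges red] = (1/2)^3, and likewise for blue, so P[monochromatic] = 2·(1/2)^3 = 2^{1 − 3} = 1/4.
By linearity: E[X] = C(45, 3) · 2^{1 − 3} = 14190 · 1/4 = 7095/2.
Numerically: E[X] ≈ 3547.500.

E[X] = C(45,3)·2^(1−C(3,2)) = 7095/2 ≈ 3547.500.


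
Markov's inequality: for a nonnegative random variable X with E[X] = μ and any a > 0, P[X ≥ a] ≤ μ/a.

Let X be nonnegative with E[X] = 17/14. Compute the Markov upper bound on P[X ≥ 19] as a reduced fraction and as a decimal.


μ = E[X] = 17/14, a = 19.
Markov: P[X ≥ 19] ≤ μ/a = (17/14)/19 = 17/266.
Numerically: ≈ 0.06391.
(Since a = 19 > μ = 1.21429, the bound 17/266 is < 1 and informative.)

P[X ≥ 19] ≤ 17/266 ≈ 0.06391.


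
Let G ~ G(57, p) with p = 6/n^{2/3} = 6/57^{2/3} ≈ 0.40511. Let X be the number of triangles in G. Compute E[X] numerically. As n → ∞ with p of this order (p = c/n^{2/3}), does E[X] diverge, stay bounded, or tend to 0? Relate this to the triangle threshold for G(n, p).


Number of potential triangles: C(57, 3) = 29260.
Each occurs with probability p³ ≈ (0.40511)³ ≈ 6.6481994e-02.
By linearity: E[X] = C(57, 3)·p³ ≈ 29260 · 6.6481994e-02 ≈ 1945.26316.
Since α = 2/3 < 1, p = c/n^{2/3} ≫ 1/n is above the triangle threshold p ~ 1/n. Asymptotically E[X] ~ (c³/6)·n^{3(1−α)} = (6³/6)·n^{1} → ∞; triangles are abundant w.h.p.

E[X] ≈ 1945.26316; in regime p = Θ(1/n^{2/3}) E[X] diverges (above the triangle threshold p ~ 1/n).
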